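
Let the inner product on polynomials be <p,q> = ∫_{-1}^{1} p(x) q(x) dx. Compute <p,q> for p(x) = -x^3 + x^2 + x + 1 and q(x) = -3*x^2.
<p,q> = -16/5

Expand the product: p(x)·q(x) = 3*x^5 - 3*x^4 - 3*x^3 - 3*x^2.
∫_{-1}^{1} of each monomial x^k gives [2/(k+1) if k even, 0 if k odd]. Integrating term-by-term (or equivalently evaluating the antiderivative F(x) = x^6/2 - 3*x^5/5 - 3*x^4/4 - x^3 at the endpoints):
  F(1) − F(−1) = -37/20 − (27/20) = -16/5.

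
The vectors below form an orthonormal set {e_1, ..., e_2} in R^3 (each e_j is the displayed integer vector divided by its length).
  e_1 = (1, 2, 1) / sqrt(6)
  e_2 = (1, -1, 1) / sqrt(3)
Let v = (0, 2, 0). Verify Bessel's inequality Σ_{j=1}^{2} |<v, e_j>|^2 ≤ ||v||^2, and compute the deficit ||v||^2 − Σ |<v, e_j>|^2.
Σ |<v, e_j>|^2 = 4; ||v||^2 = 4; deficit = 0

Write each e_j = u_j / sqrt(<u_j, u_j>) where u_j is the displayed integer vector. Then <v, e_j> = <v, u_j> / sqrt(<u_j, u_j>), so |<v, e_j>|^2 = <v, u_j>^2 / <u_j, u_j>.
Coefficients: <v, e_1> = 4/sqrt(6), <v, e_2> = -2/sqrt(3).
Square and sum: Σ |<v, e_j>|^2 = 4.
Compute ||v||^2 = v·v = 4.
Deficit = 4 − 4 = 0 ≥ 0, confirming Bessel's inequality. (The deficit equals ||v − Σ <v,e_j> e_j||^2, the squared distance from v to span{e_j}.)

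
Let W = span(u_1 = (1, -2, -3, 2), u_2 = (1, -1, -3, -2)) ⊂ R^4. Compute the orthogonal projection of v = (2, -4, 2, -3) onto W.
proj_W(v) = (23/103, 16/103, -69/103, -202/103)

Set up U = [u_1 | ... | u_2] ∈ R^(4×2). The projector onto W = col(U) is P = U (U^T U)^(-1) U^T.
Compute U^T U =
  [18, 8]
  [8, 15],
and U^T v = (-2, 6).
Solve U^T U · c = U^T v for the coefficients: c = (-39/103, 62/103). The projection is proj_W(v) = U c.
Check: (v - proj_W(v)) · u_1 = 0  (should be 0).
Check: (v - proj_W(v)) · u_2 = 0  (should be 0).
Result: proj_W(v) = (23/103, 16/103, -69/103, -202/103).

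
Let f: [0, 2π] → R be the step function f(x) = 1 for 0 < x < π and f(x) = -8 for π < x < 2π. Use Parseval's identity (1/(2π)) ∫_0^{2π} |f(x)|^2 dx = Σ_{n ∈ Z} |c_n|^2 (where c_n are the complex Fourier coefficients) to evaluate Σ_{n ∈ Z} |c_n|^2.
Σ |c_n|^2 = 65/2

Parseval equates the L^2 energy of f (normalised by 1/(2π)) with the ℓ^2 sum of its Fourier coefficients: (1/(2π)) ∫_0^{2π} |f|^2 = Σ |c_n|^2.
Compute the left side: (1/(2π)) [∫_0^π 1^2 dx + ∫_π^{2π} (-8)^2 dx] = (1/(2π)) · (1π + 64π) = (1 + 64)/2 = 65/2.
So Σ_{n ∈ Z} |c_n|^2 = 65/2.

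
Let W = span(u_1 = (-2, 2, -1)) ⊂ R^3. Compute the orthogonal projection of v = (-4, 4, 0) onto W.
proj_W(v) = (-32/9, 32/9, -16/9)

Set up U = [u_1 | ... | u_1] ∈ R^(3×1). The projector onto W = col(U) is P = U (U^T U)^(-1) U^T.
Compute U^T U =
  [9],
and U^T v = (16).
Solve U^T U · c = U^T v for the coefficients: c = (16/9). The projection is proj_W(v) = U c.
Check: (v - proj_W(v)) · u_1 = 0  (should be 0).
Result: proj_W(v) = (-32/9, 32/9, -16/9).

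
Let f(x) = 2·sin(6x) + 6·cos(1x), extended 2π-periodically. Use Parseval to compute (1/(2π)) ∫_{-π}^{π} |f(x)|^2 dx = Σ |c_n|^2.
Σ |c_n|^2 = 20

Expand |f|^2 and use orthogonality of {sin(nx), cos(mx)} on [-π, π]:
  ∫_{-π}^{π} sin(nx)^2 dx = π, ∫ cos(mx)^2 dx = π, and cross terms integrate to 0.
So ∫_{-π}^{π} f(x)^2 dx = 2^2 · π + 6^2 · π = (4 + 36)π.
Divide by 2π: (4 + 36)/2 = 20.
By Parseval, this equals Σ |c_n|^2.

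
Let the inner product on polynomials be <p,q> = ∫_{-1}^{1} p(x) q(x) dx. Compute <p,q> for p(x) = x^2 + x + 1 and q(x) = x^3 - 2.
<p,q> = -74/15

Expand the product: p(x)·q(x) = x^5 + x^4 + x^3 - 2*x^2 - 2*x - 2.
∫_{-1}^{1} of each monomial x^k gives [2/(k+1) if k even, 0 if k odd]. Integrating term-by-term (or equivalently evaluating the antiderivative F(x) = x^6/6 + x^5/5 + x^4/4 - 2*x^3/3 - x^2 - 2*x at the endpoints):
  F(1) − F(−1) = -61/20 − (113/60) = -74/15.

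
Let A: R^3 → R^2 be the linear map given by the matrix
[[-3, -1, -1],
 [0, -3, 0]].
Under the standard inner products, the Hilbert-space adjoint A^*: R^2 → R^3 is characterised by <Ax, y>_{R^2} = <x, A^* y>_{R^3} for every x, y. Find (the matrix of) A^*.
A^* = A^T =
[[-3, 0],
 [-1, -3],
 [-1, 0]]

For real matrices with standard dot products, the defining identity <Ax, y> = <x, A^* y> gives (Ax)^T y = x^T (A^*) y, i.e. x^T A^T y = x^T (A^*) y. Since this holds for all x, y, we must have A^* = A^T. Therefore
A^* =
[[-3, 0],
 [-1, -3],
 [-1, 0]].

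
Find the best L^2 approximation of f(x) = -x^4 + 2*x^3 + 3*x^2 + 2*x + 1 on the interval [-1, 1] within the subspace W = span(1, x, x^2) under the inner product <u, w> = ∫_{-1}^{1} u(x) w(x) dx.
g(x) = 15*x^2/7 + 16*x/5 + 38/35

The best approximation g ∈ W is the orthogonal projection of f onto W. Writing g = a_0 + a_1 x + a_2 x^2, the coefficients solve the normal equations G · a = b where
  G_{ij} = <φ_i, φ_j> and b_i = <f, φ_i>, with φ_0 = 1, φ_1 = x, φ_2 = x^2.
G =
  [2, 0, 2/3]
  [0, 2/3, 0]
  [2/3, 0, 2/5],
b = (18/5, 32/15, 166/105).
Solving gives a_0 = 38/35, a_1 = 16/5, a_2 = 15/7, so
  g(x) = 15*x^2/7 + 16*x/5 + 38/35.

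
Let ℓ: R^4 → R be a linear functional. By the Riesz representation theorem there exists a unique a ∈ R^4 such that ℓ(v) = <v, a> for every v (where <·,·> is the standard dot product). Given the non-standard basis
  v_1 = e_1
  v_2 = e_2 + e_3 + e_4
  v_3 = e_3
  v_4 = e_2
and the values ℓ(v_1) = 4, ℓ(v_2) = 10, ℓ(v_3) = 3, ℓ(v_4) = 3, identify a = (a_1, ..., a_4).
a = (4, 3, 3, 4)

Write a = (a_1, ..., a_4) in the standard basis. For each basis vector v_i, ℓ(v_i) = <v_i, a> is a linear equation in the a_j's. Collect the n equations into a matrix system V a = ℓ, where row i of V is v_i (expressed in the standard basis). Since V is invertible (lower-triangular with 1s on the diagonal, up to permutation), solve by back-substitution:
  V =
[[1, 0, 0, 0],
 [0, 1, 1, 1],
 [0, 0, 1, 0],
 [0, 1, 0, 0]]
  V a = (4, 10, 3, 3)
Solving gives a = (4, 3, 3, 4).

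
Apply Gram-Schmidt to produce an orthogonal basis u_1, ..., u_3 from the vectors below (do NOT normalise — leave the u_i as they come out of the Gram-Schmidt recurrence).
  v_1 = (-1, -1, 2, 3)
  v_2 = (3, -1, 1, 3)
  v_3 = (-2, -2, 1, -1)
Orthogonal basis:
  u_1 = (-1, -1, 2, 3)
  u_2 = (18/5, -2/5, -1/5, 6/5)
  u_3 = (9/73, -147/73, 36/73, -70/73)

Apply the Gram-Schmidt recurrence
  u_1 = v_1
  u_i = v_i − Σ_{j<i} ((v_i · u_j) / (u_j · u_j)) · u_j.

Step by step this gives:
  u_1 = (-1, -1, 2, 3)
  u_2 = (18/5, -2/5, -1/5, 6/5)
  u_3 = (9/73, -147/73, 36/73, -70/73)

Orthogonality check:
  u_2 · u_1 = 0 (should be 0)
  u_3 · u_1 = 0 (should be 0)
  u_3 · u_2 = 0 (should be 0)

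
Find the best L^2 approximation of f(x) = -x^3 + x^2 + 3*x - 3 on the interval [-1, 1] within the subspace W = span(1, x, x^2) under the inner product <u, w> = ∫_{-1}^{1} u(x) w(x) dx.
g(x) = x^2 + 12*x/5 - 3

The best approximation g ∈ W is the orthogonal projection of f onto W. Writing g = a_0 + a_1 x + a_2 x^2, the coefficients solve the normal equations G · a = b where
  G_{ij} = <φ_i, φ_j> and b_i = <f, φ_i>, with φ_0 = 1, φ_1 = x, φ_2 = x^2.
G =
  [2, 0, 2/3]
  [0, 2/3, 0]
  [2/3, 0, 2/5],
b = (-16/3, 8/5, -8/5).
Solving gives a_0 = -3, a_1 = 12/5, a_2 = 1, so
  g(x) = x^2 + 12*x/5 - 3.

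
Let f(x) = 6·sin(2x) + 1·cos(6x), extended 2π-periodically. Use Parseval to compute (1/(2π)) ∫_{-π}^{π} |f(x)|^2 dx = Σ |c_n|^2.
Σ |c_n|^2 = 37/2

Expand |f|^2 and use orthogonality of {sin(nx), cos(mx)} on [-π, π]:
  ∫_{-π}^{π} sin(nx)^2 dx = π, ∫ cos(mx)^2 dx = π, and cross terms integrate to 0.
So ∫_{-π}^{π} f(x)^2 dx = 6^2 · π + 1^2 · π = (36 + 1)π.
Divide by 2π: (36 + 1)/2 = 37/2.
By Parseval, this equals Σ |c_n|^2.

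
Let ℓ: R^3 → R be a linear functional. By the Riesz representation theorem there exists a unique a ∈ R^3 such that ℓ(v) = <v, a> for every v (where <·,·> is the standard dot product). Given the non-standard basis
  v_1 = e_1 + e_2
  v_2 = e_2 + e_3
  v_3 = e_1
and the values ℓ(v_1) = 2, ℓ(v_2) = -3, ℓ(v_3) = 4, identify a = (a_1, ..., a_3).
a = (4, -2, -1)

Write a = (a_1, ..., a_3) in the standard basis. For each basis vector v_i, ℓ(v_i) = <v_i, a> is a linear equation in the a_j's. Collect the n equations into a matrix system V a = ℓ, where row i of V is v_i (expressed in the standard basis). Since V is invertible (lower-triangular with 1s on the diagonal, up to permutation), solve by back-substitution:
  V =
[[1, 1, 0],
 [0, 1, 1],
 [1, 0, 0]]
  V a = (2, -3, 4)
Solving gives a = (4, -2, -1).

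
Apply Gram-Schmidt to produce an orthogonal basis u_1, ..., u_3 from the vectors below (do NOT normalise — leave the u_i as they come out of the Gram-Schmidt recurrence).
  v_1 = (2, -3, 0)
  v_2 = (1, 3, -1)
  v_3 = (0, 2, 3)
Orthogonal basis:
  u_1 = (2, -3, 0)
  u_2 = (27/13, 18/13, -1)
  u_3 = (93/94, 31/47, 279/94)

Apply the Gram-Schmidt recurrence
  u_1 = v_1
  u_i = v_i − Σ_{j<i} ((v_i · u_j) / (u_j · u_j)) · u_j.

Step by step this gives:
  u_1 = (2, -3, 0)
  u_2 = (27/13, 18/13, -1)
  u_3 = (93/94, 31/47, 279/94)

Orthogonality check:
  u_2 · u_1 = 0 (should be 0)
  u_3 · u_1 = 0 (should be 0)
  u_3 · u_2 = 0 (should be 0)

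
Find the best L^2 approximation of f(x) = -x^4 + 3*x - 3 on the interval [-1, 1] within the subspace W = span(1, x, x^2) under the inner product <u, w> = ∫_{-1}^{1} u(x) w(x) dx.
g(x) = -6*x^2/7 + 3*x - 102/35

The best approximation g ∈ W is the orthogonal projection of f onto W. Writing g = a_0 + a_1 x + a_2 x^2, the coefficients solve the normal equations G · a = b where
  G_{ij} = <φ_i, φ_j> and b_i = <f, φ_i>, with φ_0 = 1, φ_1 = x, φ_2 = x^2.
G =
  [2, 0, 2/3]
  [0, 2/3, 0]
  [2/3, 0, 2/5],
b = (-32/5, 2, -16/7).
Solving gives a_0 = -102/35, a_1 = 3, a_2 = -6/7, so
  g(x) = -6*x^2/7 + 3*x - 102/35.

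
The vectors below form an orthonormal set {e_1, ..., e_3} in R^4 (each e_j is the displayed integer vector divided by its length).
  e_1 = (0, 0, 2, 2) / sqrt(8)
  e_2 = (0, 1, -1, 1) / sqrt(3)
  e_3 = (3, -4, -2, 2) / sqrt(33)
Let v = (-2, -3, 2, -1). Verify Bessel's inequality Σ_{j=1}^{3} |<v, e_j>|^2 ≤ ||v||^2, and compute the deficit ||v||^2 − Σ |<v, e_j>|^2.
Σ |<v, e_j>|^2 = 25/2; ||v||^2 = 18; deficit = 11/2

Write each e_j = u_j / sqrt(<u_j, u_j>) where u_j is the displayed integer vector. Then <v, e_j> = <v, u_j> / sqrt(<u_j, u_j>), so |<v, e_j>|^2 = <v, u_j>^2 / <u_j, u_j>.
Coefficients: <v, e_1> = 2/sqrt(8), <v, e_2> = -6/sqrt(3), <v, e_3> = 0/sqrt(33).
Square and sum: Σ |<v, e_j>|^2 = 25/2.
Compute ||v||^2 = v·v = 18.
Deficit = 18 − 25/2 = 11/2 ≥ 0, confirming Bessel's inequality. (The deficit equals ||v − Σ <v,e_j> e_j||^2, the squared distance from v to span{e_j}.)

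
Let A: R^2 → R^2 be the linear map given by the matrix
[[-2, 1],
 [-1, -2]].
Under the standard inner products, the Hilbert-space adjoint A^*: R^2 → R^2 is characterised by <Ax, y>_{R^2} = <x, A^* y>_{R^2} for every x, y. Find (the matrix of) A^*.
A^* = A^T =
[[-2, -1],
 [1, -2]]

For real matrices with standard dot products, the defining identity <Ax, y> = <x, A^* y> gives (Ax)^T y = x^T (A^*) y, i.e. x^T A^T y = x^T (A^*) y. Since this holds for all x, y, we must have A^* = A^T. Therefore
A^* =
[[-2, -1],
 [1, -2]].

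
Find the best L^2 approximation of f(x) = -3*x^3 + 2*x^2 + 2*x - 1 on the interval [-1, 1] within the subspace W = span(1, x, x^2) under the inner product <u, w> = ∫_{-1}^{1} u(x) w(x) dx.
g(x) = 2*x^2 + x/5 - 1

The best approximation g ∈ W is the orthogonal projection of f onto W. Writing g = a_0 + a_1 x + a_2 x^2, the coefficients solve the normal equations G · a = b where
  G_{ij} = <φ_i, φ_j> and b_i = <f, φ_i>, with φ_0 = 1, φ_1 = x, φ_2 = x^2.
G =
  [2, 0, 2/3]
  [0, 2/3, 0]
  [2/3, 0, 2/5],
b = (-2/3, 2/15, 2/15).
Solving gives a_0 = -1, a_1 = 1/5, a_2 = 2, so
  g(x) = 2*x^2 + x/5 - 1.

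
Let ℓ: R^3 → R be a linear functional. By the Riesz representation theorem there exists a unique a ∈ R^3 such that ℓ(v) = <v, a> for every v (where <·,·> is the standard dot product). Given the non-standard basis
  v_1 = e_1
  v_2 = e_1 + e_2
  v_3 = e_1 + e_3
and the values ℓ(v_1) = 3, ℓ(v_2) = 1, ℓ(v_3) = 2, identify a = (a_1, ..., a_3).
a = (3, -2, -1)

Write a = (a_1, ..., a_3) in the standard basis. For each basis vector v_i, ℓ(v_i) = <v_i, a> is a linear equation in the a_j's. Collect the n equations into a matrix system V a = ℓ, where row i of V is v_i (expressed in the standard basis). Since V is invertible (lower-triangular with 1s on the diagonal, up to permutation), solve by back-substitution:
  V =
[[1, 0, 0],
 [1, 1, 0],
 [1, 0, 1]]
  V a = (3, 1, 2)
Solving gives a = (3, -2, -1).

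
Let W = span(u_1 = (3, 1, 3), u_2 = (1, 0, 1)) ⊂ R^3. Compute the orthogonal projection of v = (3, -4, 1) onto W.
proj_W(v) = (2, -4, 2)

Set up U = [u_1 | ... | u_2] ∈ R^(3×2). The projector onto W = col(U) is P = U (U^T U)^(-1) U^T.
Compute U^T U =
  [19, 6]
  [6, 2],
and U^T v = (8, 4).
Solve U^T U · c = U^T v for the coefficients: c = (-4, 14). The projection is proj_W(v) = U c.
Check: (v - proj_W(v)) · u_1 = 0  (should be 0).
Check: (v - proj_W(v)) · u_2 = 0  (should be 0).
Result: proj_W(v) = (2, -4, 2).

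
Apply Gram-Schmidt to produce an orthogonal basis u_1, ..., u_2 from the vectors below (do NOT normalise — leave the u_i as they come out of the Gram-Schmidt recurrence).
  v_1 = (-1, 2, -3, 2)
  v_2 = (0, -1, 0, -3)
Orthogonal basis:
  u_1 = (-1, 2, -3, 2)
  u_2 = (-4/9, -1/9, -4/3, -19/9)

Apply the Gram-Schmidt recurrence
  u_1 = v_1
  u_i = v_i − Σ_{j<i} ((v_i · u_j) / (u_j · u_j)) · u_j.

Step by step this gives:
  u_1 = (-1, 2, -3, 2)
  u_2 = (-4/9, -1/9, -4/3, -19/9)

Orthogonality check:
  u_2 · u_1 = 0 (should be 0)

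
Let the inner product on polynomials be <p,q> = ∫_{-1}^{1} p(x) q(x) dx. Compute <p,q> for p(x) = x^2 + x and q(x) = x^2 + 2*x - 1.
<p,q> = 16/15

Expand the product: p(x)·q(x) = x^4 + 3*x^3 + x^2 - x.
∫_{-1}^{1} of each monomial x^k gives [2/(k+1) if k even, 0 if k odd]. Integrating term-by-term (or equivalently evaluating the antiderivative F(x) = x^5/5 + 3*x^4/4 + x^3/3 - x^2/2 at the endpoints):
  F(1) − F(−1) = 47/60 − (-17/60) = 16/15.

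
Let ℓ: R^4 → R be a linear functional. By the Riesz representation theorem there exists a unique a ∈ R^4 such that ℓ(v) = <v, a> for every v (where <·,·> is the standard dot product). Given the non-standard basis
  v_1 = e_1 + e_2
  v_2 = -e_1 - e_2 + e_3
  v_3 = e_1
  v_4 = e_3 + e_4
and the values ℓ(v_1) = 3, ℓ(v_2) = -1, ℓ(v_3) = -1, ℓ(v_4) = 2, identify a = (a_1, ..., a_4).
a = (-1, 4, 2, 0)

Write a = (a_1, ..., a_4) in the standard basis. For each basis vector v_i, ℓ(v_i) = <v_i, a> is a linear equation in the a_j's. Collect the n equations into a matrix system V a = ℓ, where row i of V is v_i (expressed in the standard basis). Since V is invertible (lower-triangular with 1s on the diagonal, up to permutation), solve by back-substitution:
  V =
[[1, 1, 0, 0],
 [-1, -1, 1, 0],
 [1, 0, 0, 0],
 [0, 0, 1, 1]]
  V a = (3, -1, -1, 2)
Solving gives a = (-1, 4, 2, 0).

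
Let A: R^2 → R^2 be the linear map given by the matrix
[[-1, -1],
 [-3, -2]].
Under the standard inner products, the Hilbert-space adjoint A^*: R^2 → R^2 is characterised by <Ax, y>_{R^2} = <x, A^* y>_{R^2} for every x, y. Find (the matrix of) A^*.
A^* = A^T =
[[-1, -3],
 [-1, -2]]

For real matrices with standard dot products, the defining identity <Ax, y> = <x, A^* y> gives (Ax)^T y = x^T (A^*) y, i.e. x^T A^T y = x^T (A^*) y. Since this holds for all x, y, we must have A^* = A^T. Therefore
A^* =
[[-1, -3],
 [-1, -2]].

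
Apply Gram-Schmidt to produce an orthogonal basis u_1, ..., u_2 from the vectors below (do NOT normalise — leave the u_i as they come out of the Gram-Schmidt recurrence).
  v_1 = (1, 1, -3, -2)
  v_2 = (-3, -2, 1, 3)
Orthogonal basis:
  u_1 = (1, 1, -3, -2)
  u_2 = (-31/15, -16/15, -9/5, 17/15)

Apply the Gram-Schmidt recurrence
  u_1 = v_1
  u_i = v_i − Σ_{j<i} ((v_i · u_j) / (u_j · u_j)) · u_j.

Step by step this gives:
  u_1 = (1, 1, -3, -2)
  u_2 = (-31/15, -16/15, -9/5, 17/15)

Orthogonality check:
  u_2 · u_1 = 0 (should be 0)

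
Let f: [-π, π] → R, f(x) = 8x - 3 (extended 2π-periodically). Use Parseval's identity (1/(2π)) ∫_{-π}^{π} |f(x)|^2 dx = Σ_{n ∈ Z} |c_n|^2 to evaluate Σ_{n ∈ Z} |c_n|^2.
Σ |c_n|^2 = 64π^2/3 + 9

Expand and integrate term by term over [-π, π]:
  ∫ (8x)^2 dx = 64·(2π^3/3); ∫ 2·8·(-3)·x dx = 0 (odd integrand); ∫ (-3)^2 dx = 9·2π.
So (1/(2π)) ∫_{-π}^{π} (8x - 3)^2 dx = 64π^2/3 + 9 = 64π^2/3 + 9.
Parseval ⇒ Σ |c_n|^2 = 64π^2/3 + 9.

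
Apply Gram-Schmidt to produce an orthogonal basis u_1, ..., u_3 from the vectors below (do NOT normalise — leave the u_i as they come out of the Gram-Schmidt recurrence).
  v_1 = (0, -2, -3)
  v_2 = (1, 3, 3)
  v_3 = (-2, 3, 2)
Orthogonal basis:
  u_1 = (0, -2, -3)
  u_2 = (1, 9/13, -6/13)
  u_3 = (-3/2, 3/2, -1)

Apply the Gram-Schmidt recurrence
  u_1 = v_1
  u_i = v_i − Σ_{j<i} ((v_i · u_j) / (u_j · u_j)) · u_j.

Step by step this gives:
  u_1 = (0, -2, -3)
  u_2 = (1, 9/13, -6/13)
  u_3 = (-3/2, 3/2, -1)

Orthogonality check:
  u_2 · u_1 = 0 (should be 0)
  u_3 · u_1 = 0 (should be 0)
  u_3 · u_2 = 0 (should be 0)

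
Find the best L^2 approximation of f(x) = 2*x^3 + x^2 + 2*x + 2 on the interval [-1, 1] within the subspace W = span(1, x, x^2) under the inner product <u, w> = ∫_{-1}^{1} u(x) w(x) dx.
g(x) = x^2 + 16*x/5 + 2

The best approximation g ∈ W is the orthogonal projection of f onto W. Writing g = a_0 + a_1 x + a_2 x^2, the coefficients solve the normal equations G · a = b where
  G_{ij} = <φ_i, φ_j> and b_i = <f, φ_i>, with φ_0 = 1, φ_1 = x, φ_2 = x^2.
G =
  [2, 0, 2/3]
  [0, 2/3, 0]
  [2/3, 0, 2/5],
b = (14/3, 32/15, 26/15).
Solving gives a_0 = 2, a_1 = 16/5, a_2 = 1, so
  g(x) = x^2 + 16*x/5 + 2.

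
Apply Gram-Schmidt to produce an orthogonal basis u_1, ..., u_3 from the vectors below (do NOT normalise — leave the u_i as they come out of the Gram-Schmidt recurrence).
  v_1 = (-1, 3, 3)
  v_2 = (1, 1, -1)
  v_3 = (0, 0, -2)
Orthogonal basis:
  u_1 = (-1, 3, 3)
  u_2 = (18/19, 22/19, -16/19)
  u_3 = (-6/7, 2/7, -4/7)

Apply the Gram-Schmidt recurrence
  u_1 = v_1
  u_i = v_i − Σ_{j<i} ((v_i · u_j) / (u_j · u_j)) · u_j.

Step by step this gives:
  u_1 = (-1, 3, 3)
  u_2 = (18/19, 22/19, -16/19)
  u_3 = (-6/7, 2/7, -4/7)

Orthogonality check:
  u_2 · u_1 = 0 (should be 0)
  u_3 · u_1 = 0 (should be 0)
  u_3 · u_2 = 0 (should be 0)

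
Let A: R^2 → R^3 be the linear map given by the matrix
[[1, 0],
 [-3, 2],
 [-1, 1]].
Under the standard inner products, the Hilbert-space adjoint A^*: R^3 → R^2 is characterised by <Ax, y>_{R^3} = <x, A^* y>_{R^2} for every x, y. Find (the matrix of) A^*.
A^* = A^T =
[[1, -3, -1],
 [0, 2, 1]]

For real matrices with standard dot products, the defining identity <Ax, y> = <x, A^* y> gives (Ax)^T y = x^T (A^*) y, i.e. x^T A^T y = x^T (A^*) y. Since this holds for all x, y, we must have A^* = A^T. Therefore
A^* =
[[1, -3, -1],
 [0, 2, 1]].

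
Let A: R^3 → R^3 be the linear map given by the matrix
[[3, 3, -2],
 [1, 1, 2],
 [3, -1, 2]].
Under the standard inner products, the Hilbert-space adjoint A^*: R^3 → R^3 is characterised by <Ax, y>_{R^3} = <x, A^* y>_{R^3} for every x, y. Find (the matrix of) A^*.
A^* = A^T =
[[3, 1, 3],
 [3, 1, -1],
 [-2, 2, 2]]

For real matrices with standard dot products, the defining identity <Ax, y> = <x, A^* y> gives (Ax)^T y = x^T (A^*) y, i.e. x^T A^T y = x^T (A^*) y. Since this holds for all x, y, we must have A^* = A^T. Therefore
A^* =
[[3, 1, 3],
 [3, 1, -1],
 [-2, 2, 2]].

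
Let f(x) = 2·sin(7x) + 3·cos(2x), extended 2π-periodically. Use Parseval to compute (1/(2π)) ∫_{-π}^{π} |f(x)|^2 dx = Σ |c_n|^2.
Σ |c_n|^2 = 13/2

Expand |f|^2 and use orthogonality of {sin(nx), cos(mx)} on [-π, π]:
  ∫_{-π}^{π} sin(nx)^2 dx = π, ∫ cos(mx)^2 dx = π, and cross terms integrate to 0.
So ∫_{-π}^{π} f(x)^2 dx = 2^2 · π + 3^2 · π = (4 + 9)π.
Divide by 2π: (4 + 9)/2 = 13/2.
By Parseval, this equals Σ |c_n|^2.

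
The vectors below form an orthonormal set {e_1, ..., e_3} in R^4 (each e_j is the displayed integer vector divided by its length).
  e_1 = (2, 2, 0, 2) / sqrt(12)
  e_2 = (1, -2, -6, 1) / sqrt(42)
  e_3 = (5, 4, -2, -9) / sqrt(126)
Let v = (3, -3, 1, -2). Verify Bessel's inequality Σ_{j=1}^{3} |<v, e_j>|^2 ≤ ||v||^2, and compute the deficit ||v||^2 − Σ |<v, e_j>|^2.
Σ |<v, e_j>|^2 = 38/9; ||v||^2 = 23; deficit = 169/9

Write each e_j = u_j / sqrt(<u_j, u_j>) where u_j is the displayed integer vector. Then <v, e_j> = <v, u_j> / sqrt(<u_j, u_j>), so |<v, e_j>|^2 = <v, u_j>^2 / <u_j, u_j>.
Coefficients: <v, e_1> = -4/sqrt(12), <v, e_2> = 1/sqrt(42), <v, e_3> = 19/sqrt(126).
Square and sum: Σ |<v, e_j>|^2 = 38/9.
Compute ||v||^2 = v·v = 23.
Deficit = 23 − 38/9 = 169/9 ≥ 0, confirming Bessel's inequality. (The deficit equals ||v − Σ <v,e_j> e_j||^2, the squared distance from v to span{e_j}.)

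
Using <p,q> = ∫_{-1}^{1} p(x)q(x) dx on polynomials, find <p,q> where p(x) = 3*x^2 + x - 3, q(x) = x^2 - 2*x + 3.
<p,q> = -212/15

Expand the product: p(x)·q(x) = 3*x^4 - 5*x^3 + 4*x^2 + 9*x - 9.
∫_{-1}^{1} of each monomial x^k gives [2/(k+1) if k even, 0 if k odd]. Integrating term-by-term (or equivalently evaluating the antiderivative F(x) = 3*x^5/5 - 5*x^4/4 + 4*x^3/3 + 9*x^2/2 - 9*x at the endpoints):
  F(1) − F(−1) = -229/60 − (619/60) = -212/15.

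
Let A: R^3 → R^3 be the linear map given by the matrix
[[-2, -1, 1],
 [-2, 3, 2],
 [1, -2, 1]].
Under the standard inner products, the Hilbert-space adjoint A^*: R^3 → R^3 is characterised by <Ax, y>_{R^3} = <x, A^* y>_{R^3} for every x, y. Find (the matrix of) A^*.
A^* = A^T =
[[-2, -2, 1],
 [-1, 3, -2],
 [1, 2, 1]]

For real matrices with standard dot products, the defining identity <Ax, y> = <x, A^* y> gives (Ax)^T y = x^T (A^*) y, i.e. x^T A^T y = x^T (A^*) y. Since this holds for all x, y, we must have A^* = A^T. Therefore
A^* =
[[-2, -2, 1],
 [-1, 3, -2],
 [1, 2, 1]].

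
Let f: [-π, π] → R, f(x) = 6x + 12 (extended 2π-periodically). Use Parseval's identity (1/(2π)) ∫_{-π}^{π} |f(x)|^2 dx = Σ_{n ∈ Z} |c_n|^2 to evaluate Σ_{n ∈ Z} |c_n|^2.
Σ |c_n|^2 = 12π^2 + 144

Expand and integrate term by term over [-π, π]:
  ∫ (6x)^2 dx = 36·(2π^3/3); ∫ 2·6·(12)·x dx = 0 (odd integrand); ∫ 12^2 dx = 144·2π.
So (1/(2π)) ∫_{-π}^{π} (6x + 12)^2 dx = 36π^2/3 + 144 = 12π^2 + 144.
Parseval ⇒ Σ |c_n|^2 = 12π^2 + 144.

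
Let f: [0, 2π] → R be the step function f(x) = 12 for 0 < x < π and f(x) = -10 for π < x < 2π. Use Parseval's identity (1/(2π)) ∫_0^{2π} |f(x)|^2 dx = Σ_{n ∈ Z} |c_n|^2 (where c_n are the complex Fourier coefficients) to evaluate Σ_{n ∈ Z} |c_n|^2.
Σ |c_n|^2 = 122

Parseval equates the L^2 energy of f (normalised by 1/(2π)) with the ℓ^2 sum of its Fourier coefficients: (1/(2π)) ∫_0^{2π} |f|^2 = Σ |c_n|^2.
Compute the left side: (1/(2π)) [∫_0^π 12^2 dx + ∫_π^{2π} (-10)^2 dx] = (1/(2π)) · (144π + 100π) = (144 + 100)/2 = 122.
So Σ_{n ∈ Z} |c_n|^2 = 122.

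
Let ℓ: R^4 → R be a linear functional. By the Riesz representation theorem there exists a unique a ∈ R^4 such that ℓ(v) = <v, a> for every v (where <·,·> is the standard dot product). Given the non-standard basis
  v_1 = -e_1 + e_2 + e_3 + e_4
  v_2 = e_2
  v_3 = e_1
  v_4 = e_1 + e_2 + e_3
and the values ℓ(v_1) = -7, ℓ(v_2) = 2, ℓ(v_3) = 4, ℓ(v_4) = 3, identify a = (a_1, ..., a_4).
a = (4, 2, -3, -2)

Write a = (a_1, ..., a_4) in the standard basis. For each basis vector v_i, ℓ(v_i) = <v_i, a> is a linear equation in the a_j's. Collect the n equations into a matrix system V a = ℓ, where row i of V is v_i (expressed in the standard basis). Since V is invertible (lower-triangular with 1s on the diagonal, up to permutation), solve by back-substitution:
  V =
[[-1, 1, 1, 1],
 [0, 1, 0, 0],
 [1, 0, 0, 0],
 [1, 1, 1, 0]]
  V a = (-7, 2, 4, 3)
Solving gives a = (4, 2, -3, -2).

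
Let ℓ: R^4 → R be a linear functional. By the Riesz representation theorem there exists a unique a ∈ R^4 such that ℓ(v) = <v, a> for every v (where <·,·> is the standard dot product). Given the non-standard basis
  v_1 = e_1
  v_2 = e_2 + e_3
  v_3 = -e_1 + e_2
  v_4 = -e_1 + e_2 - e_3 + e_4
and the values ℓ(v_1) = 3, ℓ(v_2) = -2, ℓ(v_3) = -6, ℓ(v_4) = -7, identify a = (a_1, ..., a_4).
a = (3, -3, 1, 0)

Write a = (a_1, ..., a_4) in the standard basis. For each basis vector v_i, ℓ(v_i) = <v_i, a> is a linear equation in the a_j's. Collect the n equations into a matrix system V a = ℓ, where row i of V is v_i (expressed in the standard basis). Since V is invertible (lower-triangular with 1s on the diagonal, up to permutation), solve by back-substitution:
  V =
[[1, 0, 0, 0],
 [0, 1, 1, 0],
 [-1, 1, 0, 0],
 [-1, 1, -1, 1]]
  V a = (3, -2, -6, -7)
Solving gives a = (3, -3, 1, 0).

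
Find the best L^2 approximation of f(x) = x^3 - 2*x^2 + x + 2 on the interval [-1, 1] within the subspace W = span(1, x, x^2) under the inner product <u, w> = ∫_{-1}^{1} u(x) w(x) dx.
g(x) = -2*x^2 + 8*x/5 + 2

The best approximation g ∈ W is the orthogonal projection of f onto W. Writing g = a_0 + a_1 x + a_2 x^2, the coefficients solve the normal equations G · a = b where
  G_{ij} = <φ_i, φ_j> and b_i = <f, φ_i>, with φ_0 = 1, φ_1 = x, φ_2 = x^2.
G =
  [2, 0, 2/3]
  [0, 2/3, 0]
  [2/3, 0, 2/5],
b = (8/3, 16/15, 8/15).
Solving gives a_0 = 2, a_1 = 8/5, a_2 = -2, so
  g(x) = -2*x^2 + 8*x/5 + 2.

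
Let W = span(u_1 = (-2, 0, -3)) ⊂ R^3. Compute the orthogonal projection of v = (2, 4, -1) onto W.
proj_W(v) = (2/13, 0, 3/13)

Set up U = [u_1 | ... | u_1] ∈ R^(3×1). The projector onto W = col(U) is P = U (U^T U)^(-1) U^T.
Compute U^T U =
  [13],
and U^T v = (-1).
Solve U^T U · c = U^T v for the coefficients: c = (-1/13). The projection is proj_W(v) = U c.
Check: (v - proj_W(v)) · u_1 = 0  (should be 0).
Result: proj_W(v) = (2/13, 0, 3/13).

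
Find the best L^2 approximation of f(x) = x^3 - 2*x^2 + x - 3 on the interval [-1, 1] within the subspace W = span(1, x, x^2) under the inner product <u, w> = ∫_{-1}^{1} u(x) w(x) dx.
g(x) = -2*x^2 + 8*x/5 - 3

The best approximation g ∈ W is the orthogonal projection of f onto W. Writing g = a_0 + a_1 x + a_2 x^2, the coefficients solve the normal equations G · a = b where
  G_{ij} = <φ_i, φ_j> and b_i = <f, φ_i>, with φ_0 = 1, φ_1 = x, φ_2 = x^2.
G =
  [2, 0, 2/3]
  [0, 2/3, 0]
  [2/3, 0, 2/5],
b = (-22/3, 16/15, -14/5).
Solving gives a_0 = -3, a_1 = 8/5, a_2 = -2, so
  g(x) = -2*x^2 + 8*x/5 - 3.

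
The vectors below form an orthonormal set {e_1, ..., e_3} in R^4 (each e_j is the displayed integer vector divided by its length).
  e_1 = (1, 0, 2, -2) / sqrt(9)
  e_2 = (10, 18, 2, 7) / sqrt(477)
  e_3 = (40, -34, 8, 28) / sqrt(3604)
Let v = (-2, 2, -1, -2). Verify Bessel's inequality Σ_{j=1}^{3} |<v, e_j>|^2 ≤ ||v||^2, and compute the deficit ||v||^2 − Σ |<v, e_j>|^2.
Σ |<v, e_j>|^2 = 212/17; ||v||^2 = 13; deficit = 9/17

Write each e_j = u_j / sqrt(<u_j, u_j>) where u_j is the displayed integer vector. Then <v, e_j> = <v, u_j> / sqrt(<u_j, u_j>), so |<v, e_j>|^2 = <v, u_j>^2 / <u_j, u_j>.
Coefficients: <v, e_1> = 0/sqrt(9), <v, e_2> = 0/sqrt(477), <v, e_3> = -212/sqrt(3604).
Square and sum: Σ |<v, e_j>|^2 = 212/17.
Compute ||v||^2 = v·v = 13.
Deficit = 13 − 212/17 = 9/17 ≥ 0, confirming Bessel's inequality. (The deficit equals ||v − Σ <v,e_j> e_j||^2, the squared distance from v to span{e_j}.)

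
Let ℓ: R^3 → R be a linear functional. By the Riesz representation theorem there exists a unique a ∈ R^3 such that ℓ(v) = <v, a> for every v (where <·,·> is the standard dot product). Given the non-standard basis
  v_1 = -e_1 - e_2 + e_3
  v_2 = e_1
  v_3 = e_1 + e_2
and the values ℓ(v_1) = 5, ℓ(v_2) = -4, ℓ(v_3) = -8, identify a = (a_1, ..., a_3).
a = (-4, -4, -3)

Write a = (a_1, ..., a_3) in the standard basis. For each basis vector v_i, ℓ(v_i) = <v_i, a> is a linear equation in the a_j's. Collect the n equations into a matrix system V a = ℓ, where row i of V is v_i (expressed in the standard basis). Since V is invertible (lower-triangular with 1s on the diagonal, up to permutation), solve by back-substitution:
  V =
[[-1, -1, 1],
 [1, 0, 0],
 [1, 1, 0]]
  V a = (5, -4, -8)
Solving gives a = (-4, -4, -3).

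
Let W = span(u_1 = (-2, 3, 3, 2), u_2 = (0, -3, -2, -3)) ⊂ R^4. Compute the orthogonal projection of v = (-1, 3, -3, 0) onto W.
proj_W(v) = (38/131, 51/131, 15/131, 70/131)

Set up U = [u_1 | ... | u_2] ∈ R^(4×2). The projector onto W = col(U) is P = U (U^T U)^(-1) U^T.
Compute U^T U =
  [26, -21]
  [-21, 22],
and U^T v = (2, -3).
Solve U^T U · c = U^T v for the coefficients: c = (-19/131, -36/131). The projection is proj_W(v) = U c.
Check: (v - proj_W(v)) · u_1 = 0  (should be 0).
Check: (v - proj_W(v)) · u_2 = 0  (should be 0).
Result: proj_W(v) = (38/131, 51/131, 15/131, 70/131).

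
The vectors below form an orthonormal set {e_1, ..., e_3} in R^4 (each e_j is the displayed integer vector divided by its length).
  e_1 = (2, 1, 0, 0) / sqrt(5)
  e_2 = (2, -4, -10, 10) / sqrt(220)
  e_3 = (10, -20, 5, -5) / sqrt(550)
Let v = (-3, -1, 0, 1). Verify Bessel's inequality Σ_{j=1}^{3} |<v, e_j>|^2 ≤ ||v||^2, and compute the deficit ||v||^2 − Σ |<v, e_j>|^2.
Σ |<v, e_j>|^2 = 21/2; ||v||^2 = 11; deficit = 1/2

Write each e_j = u_j / sqrt(<u_j, u_j>) where u_j is the displayed integer vector. Then <v, e_j> = <v, u_j> / sqrt(<u_j, u_j>), so |<v, e_j>|^2 = <v, u_j>^2 / <u_j, u_j>.
Coefficients: <v, e_1> = -7/sqrt(5), <v, e_2> = 8/sqrt(220), <v, e_3> = -15/sqrt(550).
Square and sum: Σ |<v, e_j>|^2 = 21/2.
Compute ||v||^2 = v·v = 11.
Deficit = 11 − 21/2 = 1/2 ≥ 0, confirming Bessel's inequality. (The deficit equals ||v − Σ <v,e_j> e_j||^2, the squared distance from v to span{e_j}.)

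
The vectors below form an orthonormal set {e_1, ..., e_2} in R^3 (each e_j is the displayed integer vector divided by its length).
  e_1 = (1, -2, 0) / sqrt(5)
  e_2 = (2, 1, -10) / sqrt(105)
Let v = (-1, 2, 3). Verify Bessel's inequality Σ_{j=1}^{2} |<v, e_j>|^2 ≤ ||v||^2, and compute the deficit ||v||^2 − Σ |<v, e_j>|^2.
Σ |<v, e_j>|^2 = 95/7; ||v||^2 = 14; deficit = 3/7

Write each e_j = u_j / sqrt(<u_j, u_j>) where u_j is the displayed integer vector. Then <v, e_j> = <v, u_j> / sqrt(<u_j, u_j>), so |<v, e_j>|^2 = <v, u_j>^2 / <u_j, u_j>.
Coefficients: <v, e_1> = -5/sqrt(5), <v, e_2> = -30/sqrt(105).
Square and sum: Σ |<v, e_j>|^2 = 95/7.
Compute ||v||^2 = v·v = 14.
Deficit = 14 − 95/7 = 3/7 ≥ 0, confirming Bessel's inequality. (The deficit equals ||v − Σ <v,e_j> e_j||^2, the squared distance from v to span{e_j}.)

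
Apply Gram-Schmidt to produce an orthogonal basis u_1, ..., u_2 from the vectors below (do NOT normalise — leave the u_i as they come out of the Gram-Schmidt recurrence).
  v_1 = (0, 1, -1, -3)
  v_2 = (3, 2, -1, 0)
Orthogonal basis:
  u_1 = (0, 1, -1, -3)
  u_2 = (3, 19/11, -8/11, 9/11)

Apply the Gram-Schmidt recurrence
  u_1 = v_1
  u_i = v_i − Σ_{j<i} ((v_i · u_j) / (u_j · u_j)) · u_j.

Step by step this gives:
  u_1 = (0, 1, -1, -3)
  u_2 = (3, 19/11, -8/11, 9/11)

Orthogonality check:
  u_2 · u_1 = 0 (should be 0)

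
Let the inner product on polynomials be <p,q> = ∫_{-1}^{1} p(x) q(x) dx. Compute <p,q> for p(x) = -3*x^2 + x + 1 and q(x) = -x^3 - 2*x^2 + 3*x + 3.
<p,q> = 8/3

Expand the product: p(x)·q(x) = 3*x^5 + 5*x^4 - 12*x^3 - 8*x^2 + 6*x + 3.
∫_{-1}^{1} of each monomial x^k gives [2/(k+1) if k even, 0 if k odd]. Integrating term-by-term (or equivalently evaluating the antiderivative F(x) = x^6/2 + x^5 - 3*x^4 - 8*x^3/3 + 3*x^2 + 3*x at the endpoints):
  F(1) − F(−1) = 11/6 − (-5/6) = 8/3.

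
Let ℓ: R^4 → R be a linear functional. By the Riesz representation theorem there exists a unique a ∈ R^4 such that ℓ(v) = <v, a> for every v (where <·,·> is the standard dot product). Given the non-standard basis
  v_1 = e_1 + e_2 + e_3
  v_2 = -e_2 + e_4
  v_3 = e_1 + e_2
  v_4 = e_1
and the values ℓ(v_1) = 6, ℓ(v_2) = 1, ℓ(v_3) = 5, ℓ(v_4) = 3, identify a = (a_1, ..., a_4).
a = (3, 2, 1, 3)

Write a = (a_1, ..., a_4) in the standard basis. For each basis vector v_i, ℓ(v_i) = <v_i, a> is a linear equation in the a_j's. Collect the n equations into a matrix system V a = ℓ, where row i of V is v_i (expressed in the standard basis). Since V is invertible (lower-triangular with 1s on the diagonal, up to permutation), solve by back-substitution:
  V =
[[1, 1, 1, 0],
 [0, -1, 0, 1],
 [1, 1, 0, 0],
 [1, 0, 0, 0]]
  V a = (6, 1, 5, 3)
Solving gives a = (3, 2, 1, 3).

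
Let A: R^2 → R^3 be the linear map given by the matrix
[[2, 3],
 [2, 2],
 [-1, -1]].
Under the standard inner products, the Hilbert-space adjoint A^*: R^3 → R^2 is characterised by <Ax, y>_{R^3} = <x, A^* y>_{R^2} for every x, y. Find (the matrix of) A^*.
A^* = A^T =
[[2, 2, -1],
 [3, 2, -1]]

For real matrices with standard dot products, the defining identity <Ax, y> = <x, A^* y> gives (Ax)^T y = x^T (A^*) y, i.e. x^T A^T y = x^T (A^*) y. Since this holds for all x, y, we must have A^* = A^T. Therefore
A^* =
[[2, 2, -1],
 [3, 2, -1]].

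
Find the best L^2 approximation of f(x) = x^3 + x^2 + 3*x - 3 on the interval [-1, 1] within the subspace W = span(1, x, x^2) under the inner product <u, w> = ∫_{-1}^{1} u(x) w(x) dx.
g(x) = x^2 + 18*x/5 - 3

The best approximation g ∈ W is the orthogonal projection of f onto W. Writing g = a_0 + a_1 x + a_2 x^2, the coefficients solve the normal equations G · a = b where
  G_{ij} = <φ_i, φ_j> and b_i = <f, φ_i>, with φ_0 = 1, φ_1 = x, φ_2 = x^2.
G =
  [2, 0, 2/3]
  [0, 2/3, 0]
  [2/3, 0, 2/5],
b = (-16/3, 12/5, -8/5).
Solving gives a_0 = -3, a_1 = 18/5, a_2 = 1, so
  g(x) = x^2 + 18*x/5 - 3.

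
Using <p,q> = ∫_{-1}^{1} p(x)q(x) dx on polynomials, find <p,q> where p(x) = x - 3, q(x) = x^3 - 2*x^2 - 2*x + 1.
<p,q> = -44/15

Expand the product: p(x)·q(x) = x^4 - 5*x^3 + 4*x^2 + 7*x - 3.
∫_{-1}^{1} of each monomial x^k gives [2/(k+1) if k even, 0 if k odd]. Integrating term-by-term (or equivalently evaluating the antiderivative F(x) = x^5/5 - 5*x^4/4 + 4*x^3/3 + 7*x^2/2 - 3*x at the endpoints):
  F(1) − F(−1) = 47/60 − (223/60) = -44/15.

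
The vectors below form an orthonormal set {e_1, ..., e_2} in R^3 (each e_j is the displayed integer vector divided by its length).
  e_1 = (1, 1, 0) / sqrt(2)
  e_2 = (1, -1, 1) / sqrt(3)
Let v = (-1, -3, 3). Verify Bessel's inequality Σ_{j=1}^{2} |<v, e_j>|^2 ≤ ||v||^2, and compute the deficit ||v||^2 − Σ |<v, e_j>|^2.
Σ |<v, e_j>|^2 = 49/3; ||v||^2 = 19; deficit = 8/3

Write each e_j = u_j / sqrt(<u_j, u_j>) where u_j is the displayed integer vector. Then <v, e_j> = <v, u_j> / sqrt(<u_j, u_j>), so |<v, e_j>|^2 = <v, u_j>^2 / <u_j, u_j>.
Coefficients: <v, e_1> = -4/sqrt(2), <v, e_2> = 5/sqrt(3).
Square and sum: Σ |<v, e_j>|^2 = 49/3.
Compute ||v||^2 = v·v = 19.
Deficit = 19 − 49/3 = 8/3 ≥ 0, confirming Bessel's inequality. (The deficit equals ||v − Σ <v,e_j> e_j||^2, the squared distance from v to span{e_j}.)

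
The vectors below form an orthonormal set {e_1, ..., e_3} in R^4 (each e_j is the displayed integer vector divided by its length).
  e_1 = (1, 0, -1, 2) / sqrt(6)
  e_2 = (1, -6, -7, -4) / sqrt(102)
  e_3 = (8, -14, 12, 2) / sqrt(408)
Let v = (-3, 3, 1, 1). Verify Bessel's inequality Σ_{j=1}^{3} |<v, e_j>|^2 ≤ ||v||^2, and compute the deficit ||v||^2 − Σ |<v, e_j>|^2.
Σ |<v, e_j>|^2 = 52/3; ||v||^2 = 20; deficit = 8/3

Write each e_j = u_j / sqrt(<u_j, u_j>) where u_j is the displayed integer vector. Then <v, e_j> = <v, u_j> / sqrt(<u_j, u_j>), so |<v, e_j>|^2 = <v, u_j>^2 / <u_j, u_j>.
Coefficients: <v, e_1> = -2/sqrt(6), <v, e_2> = -32/sqrt(102), <v, e_3> = -52/sqrt(408).
Square and sum: Σ |<v, e_j>|^2 = 52/3.
Compute ||v||^2 = v·v = 20.
Deficit = 20 − 52/3 = 8/3 ≥ 0, confirming Bessel's inequality. (The deficit equals ||v − Σ <v,e_j> e_j||^2, the squared distance from v to span{e_j}.)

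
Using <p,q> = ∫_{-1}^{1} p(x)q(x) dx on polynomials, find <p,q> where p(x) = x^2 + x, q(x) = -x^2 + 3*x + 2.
<p,q> = 44/15

Expand the product: p(x)·q(x) = -x^4 + 2*x^3 + 5*x^2 + 2*x.
∫_{-1}^{1} of each monomial x^k gives [2/(k+1) if k even, 0 if k odd]. Integrating term-by-term (or equivalently evaluating the antiderivative F(x) = -x^5/5 + x^4/2 + 5*x^3/3 + x^2 at the endpoints):
  F(1) − F(−1) = 89/30 − (1/30) = 44/15.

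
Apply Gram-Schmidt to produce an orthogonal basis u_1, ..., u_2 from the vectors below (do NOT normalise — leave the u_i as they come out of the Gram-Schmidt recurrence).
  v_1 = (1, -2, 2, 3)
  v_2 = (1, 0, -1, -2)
Orthogonal basis:
  u_1 = (1, -2, 2, 3)
  u_2 = (25/18, -7/9, -2/9, -5/6)

Apply the Gram-Schmidt recurrence
  u_1 = v_1
  u_i = v_i − Σ_{j<i} ((v_i · u_j) / (u_j · u_j)) · u_j.

Step by step this gives:
  u_1 = (1, -2, 2, 3)
  u_2 = (25/18, -7/9, -2/9, -5/6)

Orthogonality check:
  u_2 · u_1 = 0 (should be 0)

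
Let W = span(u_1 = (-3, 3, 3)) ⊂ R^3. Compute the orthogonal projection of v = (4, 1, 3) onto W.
proj_W(v) = (0, 0, 0)

Set up U = [u_1 | ... | u_1] ∈ R^(3×1). The projector onto W = col(U) is P = U (U^T U)^(-1) U^T.
Compute U^T U =
  [27],
and U^T v = (0).
Solve U^T U · c = U^T v for the coefficients: c = (0). The projection is proj_W(v) = U c.
Check: (v - proj_W(v)) · u_1 = 0  (should be 0).
Result: proj_W(v) = (0, 0, 0).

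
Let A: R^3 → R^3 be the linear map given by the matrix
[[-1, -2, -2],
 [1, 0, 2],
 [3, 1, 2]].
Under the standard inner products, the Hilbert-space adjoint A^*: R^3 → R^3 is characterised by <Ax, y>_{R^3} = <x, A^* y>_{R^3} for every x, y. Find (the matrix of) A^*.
A^* = A^T =
[[-1, 1, 3],
 [-2, 0, 1],
 [-2, 2, 2]]

For real matrices with standard dot products, the defining identity <Ax, y> = <x, A^* y> gives (Ax)^T y = x^T (A^*) y, i.e. x^T A^T y = x^T (A^*) y. Since this holds for all x, y, we must have A^* = A^T. Therefore
A^* =
[[-1, 1, 3],
 [-2, 0, 1],
 [-2, 2, 2]].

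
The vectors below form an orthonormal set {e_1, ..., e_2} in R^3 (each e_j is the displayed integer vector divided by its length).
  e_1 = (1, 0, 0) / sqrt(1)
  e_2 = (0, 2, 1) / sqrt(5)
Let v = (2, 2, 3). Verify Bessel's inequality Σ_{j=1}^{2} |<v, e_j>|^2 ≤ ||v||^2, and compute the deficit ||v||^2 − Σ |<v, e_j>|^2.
Σ |<v, e_j>|^2 = 69/5; ||v||^2 = 17; deficit = 16/5

Write each e_j = u_j / sqrt(<u_j, u_j>) where u_j is the displayed integer vector. Then <v, e_j> = <v, u_j> / sqrt(<u_j, u_j>), so |<v, e_j>|^2 = <v, u_j>^2 / <u_j, u_j>.
Coefficients: <v, e_1> = 2/sqrt(1), <v, e_2> = 7/sqrt(5).
Square and sum: Σ |<v, e_j>|^2 = 69/5.
Compute ||v||^2 = v·v = 17.
Deficit = 17 − 69/5 = 16/5 ≥ 0, confirming Bessel's inequality. (The deficit equals ||v − Σ <v,e_j> e_j||^2, the squared distance from v to span{e_j}.)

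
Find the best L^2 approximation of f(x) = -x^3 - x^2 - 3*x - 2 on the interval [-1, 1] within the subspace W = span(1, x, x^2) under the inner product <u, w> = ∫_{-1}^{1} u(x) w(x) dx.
g(x) = -x^2 - 18*x/5 - 2

The best approximation g ∈ W is the orthogonal projection of f onto W. Writing g = a_0 + a_1 x + a_2 x^2, the coefficients solve the normal equations G · a = b where
  G_{ij} = <φ_i, φ_j> and b_i = <f, φ_i>, with φ_0 = 1, φ_1 = x, φ_2 = x^2.
G =
  [2, 0, 2/3]
  [0, 2/3, 0]
  [2/3, 0, 2/5],
b = (-14/3, -12/5, -26/15).
Solving gives a_0 = -2, a_1 = -18/5, a_2 = -1, so
  g(x) = -x^2 - 18*x/5 - 2.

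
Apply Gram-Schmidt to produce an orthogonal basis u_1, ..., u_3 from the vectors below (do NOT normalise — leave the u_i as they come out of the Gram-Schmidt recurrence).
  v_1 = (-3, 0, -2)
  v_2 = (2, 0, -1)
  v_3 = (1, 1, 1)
Orthogonal basis:
  u_1 = (-3, 0, -2)
  u_2 = (14/13, 0, -21/13)
  u_3 = (0, 1, 0)

Apply the Gram-Schmidt recurrence
  u_1 = v_1
  u_i = v_i − Σ_{j<i} ((v_i · u_j) / (u_j · u_j)) · u_j.

Step by step this gives:
  u_1 = (-3, 0, -2)
  u_2 = (14/13, 0, -21/13)
  u_3 = (0, 1, 0)

Orthogonality check:
  u_2 · u_1 = 0 (should be 0)
  u_3 · u_1 = 0 (should be 0)
  u_3 · u_2 = 0 (should be 0)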